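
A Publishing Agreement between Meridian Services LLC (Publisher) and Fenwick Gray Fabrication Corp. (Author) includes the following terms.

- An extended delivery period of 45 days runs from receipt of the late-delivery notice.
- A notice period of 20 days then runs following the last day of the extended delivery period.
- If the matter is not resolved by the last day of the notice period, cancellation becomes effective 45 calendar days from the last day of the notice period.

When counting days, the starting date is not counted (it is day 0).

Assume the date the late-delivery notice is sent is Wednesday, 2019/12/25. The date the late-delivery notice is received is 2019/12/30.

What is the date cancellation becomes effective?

The last day of the extended delivery period: 45 calendar days after 2019/12/30 is 2020/02/13.
The last day of the notice period: 20 calendar days after 2020/02/13 is 2020/03/04.
The date cancellation becomes effective: 2020/03/04 + 45 days = 2020/04/18.

2020/04/18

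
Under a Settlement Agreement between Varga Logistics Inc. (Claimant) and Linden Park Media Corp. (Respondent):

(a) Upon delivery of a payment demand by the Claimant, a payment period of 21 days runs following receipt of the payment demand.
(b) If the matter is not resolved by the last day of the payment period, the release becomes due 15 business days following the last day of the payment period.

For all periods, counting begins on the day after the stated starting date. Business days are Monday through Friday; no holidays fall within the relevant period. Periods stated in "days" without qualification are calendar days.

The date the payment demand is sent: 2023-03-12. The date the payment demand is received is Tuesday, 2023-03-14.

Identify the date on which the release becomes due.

2023-04-25

The last day of the payment period: 2023-03-14 + 21 days = 2023-04-04.
The date on which the release becomes due: 15 business days after Tuesday, 2023-04-04, skipping weekends — Apr 5, Apr 6, Apr 7, Apr 10, …, Apr 21, Apr 24, Apr 25 — lands on Tuesday, 2023-04-25.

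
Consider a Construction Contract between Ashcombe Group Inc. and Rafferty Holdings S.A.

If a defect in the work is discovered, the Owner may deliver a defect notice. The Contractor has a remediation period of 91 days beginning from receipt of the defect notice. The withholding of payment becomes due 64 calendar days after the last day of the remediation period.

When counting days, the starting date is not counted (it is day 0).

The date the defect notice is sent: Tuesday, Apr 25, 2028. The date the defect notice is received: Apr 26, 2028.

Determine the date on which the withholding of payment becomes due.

The last day of the remediation period: 91 calendar days after Apr 26, 2028 is Jul 26, 2028.
Adding 64 calendar days to Jul 26, 2028 gives Sep 28, 2028, which is the date on which the withholding of payment becomes due.

Sep 28, 2028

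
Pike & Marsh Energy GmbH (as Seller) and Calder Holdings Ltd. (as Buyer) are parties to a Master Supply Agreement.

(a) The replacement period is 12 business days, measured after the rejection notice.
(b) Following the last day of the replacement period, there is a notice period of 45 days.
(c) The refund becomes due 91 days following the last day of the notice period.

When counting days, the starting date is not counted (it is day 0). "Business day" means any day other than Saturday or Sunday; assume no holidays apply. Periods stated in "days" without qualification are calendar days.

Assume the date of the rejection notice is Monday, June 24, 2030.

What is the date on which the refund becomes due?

November 23, 2030

The last day of the replacement period: 12 business days after Monday, June 24, 2030, skipping weekends — Jun 25, Jun 26, Jun 27, Jun 28, …, Jul 8, Jul 9, Jul 10 — lands on Wednesday, July 10, 2030.
Adding 45 calendar days to July 10, 2030 gives August 24, 2030, which is the last day of the notice period.
The date on which the refund becomes due: August 24, 2030 + 91 days = November 23, 2030.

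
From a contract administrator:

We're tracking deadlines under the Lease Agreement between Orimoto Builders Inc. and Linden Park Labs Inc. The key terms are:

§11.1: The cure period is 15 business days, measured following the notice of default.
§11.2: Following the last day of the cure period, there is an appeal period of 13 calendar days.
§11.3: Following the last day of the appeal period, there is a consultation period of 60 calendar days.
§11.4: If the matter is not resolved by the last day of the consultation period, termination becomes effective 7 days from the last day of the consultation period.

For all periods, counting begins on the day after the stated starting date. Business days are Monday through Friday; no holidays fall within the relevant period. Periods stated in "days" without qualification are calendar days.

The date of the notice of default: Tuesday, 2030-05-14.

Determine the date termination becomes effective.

2030-08-23

The last day of the cure period: counting 15 business days from Tuesday, 2030-05-14 (May 15, May 16, May 17, May 20, …, May 31, Jun 3, Jun 4, skipping weekends) reaches Tuesday, 2030-06-04.
Adding 13 calendar days to 2030-06-04 gives 2030-06-17, which is the last day of the appeal period.
The last day of the consultation period: 60 calendar days after 2030-06-17 is 2030-08-16.
Adding 7 calendar days to 2030-08-16 gives 2030-08-23, which is the date termination becomes effective.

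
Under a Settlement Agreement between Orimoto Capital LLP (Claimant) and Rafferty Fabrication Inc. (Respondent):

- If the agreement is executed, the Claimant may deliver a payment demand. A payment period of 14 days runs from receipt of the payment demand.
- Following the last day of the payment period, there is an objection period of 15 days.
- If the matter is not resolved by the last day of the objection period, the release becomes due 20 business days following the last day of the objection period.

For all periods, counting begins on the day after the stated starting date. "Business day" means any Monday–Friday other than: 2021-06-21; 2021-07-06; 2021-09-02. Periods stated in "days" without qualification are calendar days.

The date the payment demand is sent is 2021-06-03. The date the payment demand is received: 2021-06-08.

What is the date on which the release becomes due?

Adding 14 calendar days to 2021-06-08 gives 2021-06-22, which is the last day of the payment period.
The last day of the objection period: 15 calendar days after 2021-06-22 is 2021-07-07.
The date on which the release becomes due: counting 20 business days from Wednesday, 2021-07-07 (Jul 8, Jul 9, Jul 12, Jul 13, …, Aug 2, Aug 3, Aug 4, skipping weekends) reaches Wednesday, 2021-08-04.

2021-08-04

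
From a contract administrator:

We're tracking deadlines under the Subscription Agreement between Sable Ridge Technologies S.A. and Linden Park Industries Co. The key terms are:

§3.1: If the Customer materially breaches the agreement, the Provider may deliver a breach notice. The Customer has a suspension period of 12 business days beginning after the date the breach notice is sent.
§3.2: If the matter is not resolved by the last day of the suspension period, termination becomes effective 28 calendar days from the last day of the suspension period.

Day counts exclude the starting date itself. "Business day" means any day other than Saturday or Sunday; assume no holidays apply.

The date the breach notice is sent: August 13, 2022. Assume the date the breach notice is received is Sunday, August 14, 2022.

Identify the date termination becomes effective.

The last day of the suspension period: counting 12 business days from Saturday, August 13, 2022 (Aug 15, Aug 16, Aug 17, Aug 18, …, Aug 26, Aug 29, Aug 30, skipping weekends) reaches Tuesday, August 30, 2022.
The date termination becomes effective: 28 calendar days after August 30, 2022 is September 27, 2022.

September 27, 2022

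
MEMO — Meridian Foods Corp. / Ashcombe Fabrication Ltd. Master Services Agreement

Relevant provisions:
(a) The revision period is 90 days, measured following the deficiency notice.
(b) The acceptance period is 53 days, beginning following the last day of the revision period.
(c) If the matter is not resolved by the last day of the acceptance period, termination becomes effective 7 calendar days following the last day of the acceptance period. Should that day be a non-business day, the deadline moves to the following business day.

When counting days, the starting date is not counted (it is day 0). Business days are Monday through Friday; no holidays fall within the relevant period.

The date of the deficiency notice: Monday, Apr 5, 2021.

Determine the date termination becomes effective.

The last day of the revision period: 90 calendar days after Apr 5, 2021 is Jul 4, 2021.
Adding 53 calendar days to Jul 4, 2021 gives Aug 26, 2021, which is the last day of the acceptance period.
The date termination becomes effective: 7 calendar days after Aug 26, 2021 is Sep 2, 2021. Sep 2, 2021 is a Thursday, so no roll-forward applies.

Sep 2, 2021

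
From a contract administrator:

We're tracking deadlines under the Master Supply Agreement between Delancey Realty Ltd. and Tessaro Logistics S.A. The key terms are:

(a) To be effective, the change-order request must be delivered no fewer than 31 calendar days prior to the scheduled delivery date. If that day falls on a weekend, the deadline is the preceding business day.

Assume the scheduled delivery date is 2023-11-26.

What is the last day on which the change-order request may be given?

2023-10-26

Counting back 31 calendar days from 2023-11-26 gives 2023-10-26. That is a Thursday, so no adjustment is needed.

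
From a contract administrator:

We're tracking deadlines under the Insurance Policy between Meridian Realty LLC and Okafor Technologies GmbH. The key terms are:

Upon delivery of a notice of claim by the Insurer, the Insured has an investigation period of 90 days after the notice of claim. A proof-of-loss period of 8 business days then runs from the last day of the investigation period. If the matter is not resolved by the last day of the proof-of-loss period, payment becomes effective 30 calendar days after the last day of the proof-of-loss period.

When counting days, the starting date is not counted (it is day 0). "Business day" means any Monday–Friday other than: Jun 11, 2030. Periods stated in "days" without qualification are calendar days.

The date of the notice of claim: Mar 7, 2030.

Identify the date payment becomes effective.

Jul 18, 2030

The last day of the investigation period: 90 calendar days after Mar 7, 2030 is Jun 5, 2030.
From Wednesday, Jun 5, 2030, 8 business days (Jun 6, Jun 7, Jun 10, Jun 12, Jun 13, Jun 14, Jun 17, Jun 18, skipping weekends and the listed holiday on Jun 11) brings us to Tuesday, Jun 18, 2030, which is the last day of the proof-of-loss period.
The date payment becomes effective: Jun 18, 2030 + 30 days = Jul 18, 2030.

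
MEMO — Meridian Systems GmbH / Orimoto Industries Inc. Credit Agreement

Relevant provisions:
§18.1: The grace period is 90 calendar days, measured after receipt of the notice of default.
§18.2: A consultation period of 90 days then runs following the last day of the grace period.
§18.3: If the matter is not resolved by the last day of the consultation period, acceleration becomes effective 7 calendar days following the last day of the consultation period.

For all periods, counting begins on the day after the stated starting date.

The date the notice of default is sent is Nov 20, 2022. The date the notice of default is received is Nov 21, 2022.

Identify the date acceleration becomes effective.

May 27, 2023

The last day of the grace period: 90 calendar days after Nov 21, 2022 is Feb 19, 2023.
Adding 90 calendar days to Feb 19, 2023 gives May 20, 2023, which is the last day of the consultation period.
The date acceleration becomes effective: May 20, 2023 + 7 days = May 27, 2023.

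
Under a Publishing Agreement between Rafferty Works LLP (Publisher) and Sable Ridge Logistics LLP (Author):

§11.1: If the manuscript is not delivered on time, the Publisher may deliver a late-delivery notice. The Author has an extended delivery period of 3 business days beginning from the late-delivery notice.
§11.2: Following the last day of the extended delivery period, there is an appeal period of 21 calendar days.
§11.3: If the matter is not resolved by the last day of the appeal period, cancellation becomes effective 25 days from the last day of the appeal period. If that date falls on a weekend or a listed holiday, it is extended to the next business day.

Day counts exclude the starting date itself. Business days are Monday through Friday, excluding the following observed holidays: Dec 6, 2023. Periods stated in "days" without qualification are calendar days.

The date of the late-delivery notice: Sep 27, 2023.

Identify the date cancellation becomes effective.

Nov 17, 2023

The last day of the extended delivery period: counting 3 business days from Wednesday, Sep 27, 2023 (Sep 28, Sep 29, Oct 2, skipping weekends) reaches Monday, Oct 2, 2023.
The last day of the appeal period: Oct 2, 2023 + 21 days = Oct 23, 2023.
Adding 25 calendar days to Oct 23, 2023 gives Nov 17, 2023, which is the date cancellation becomes effective. Nov 17, 2023 is a Friday and is not a listed holiday, so no roll-forward applies.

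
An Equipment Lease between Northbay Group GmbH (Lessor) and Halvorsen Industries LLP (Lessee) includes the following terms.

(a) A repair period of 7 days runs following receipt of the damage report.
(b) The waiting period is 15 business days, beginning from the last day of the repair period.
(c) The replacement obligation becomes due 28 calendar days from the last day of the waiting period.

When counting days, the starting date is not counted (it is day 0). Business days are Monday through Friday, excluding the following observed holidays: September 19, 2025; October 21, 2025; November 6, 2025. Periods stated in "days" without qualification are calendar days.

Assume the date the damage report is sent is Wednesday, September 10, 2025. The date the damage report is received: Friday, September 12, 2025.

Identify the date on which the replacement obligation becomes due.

The last day of the repair period: September 12, 2025 + 7 days = September 19, 2025.
The last day of the waiting period: counting 15 business days from Friday, September 19, 2025 (Sep 22, Sep 23, Sep 24, Sep 25, …, Oct 8, Oct 9, Oct 10, skipping weekends) reaches Friday, October 10, 2025.
The date on which the replacement obligation becomes due: October 10, 2025 + 28 days = November 7, 2025.

November 7, 2025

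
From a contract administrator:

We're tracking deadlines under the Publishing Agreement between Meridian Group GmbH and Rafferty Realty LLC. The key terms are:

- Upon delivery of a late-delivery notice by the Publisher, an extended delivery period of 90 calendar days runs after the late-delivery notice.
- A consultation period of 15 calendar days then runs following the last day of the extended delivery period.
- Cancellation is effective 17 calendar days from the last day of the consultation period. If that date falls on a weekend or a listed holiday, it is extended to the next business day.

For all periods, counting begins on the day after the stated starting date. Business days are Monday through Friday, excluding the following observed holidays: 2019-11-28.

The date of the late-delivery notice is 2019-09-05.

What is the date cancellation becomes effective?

2020-01-06

Adding 90 calendar days to 2019-09-05 gives 2019-12-04, which is the last day of the extended delivery period.
The last day of the consultation period: 15 calendar days after 2019-12-04 is 2019-12-19.
The date cancellation becomes effective: 2019-12-19 + 17 days = 2020-01-05. That falls on a Sunday, so it rolls to the next business day, Monday, 2020-01-06.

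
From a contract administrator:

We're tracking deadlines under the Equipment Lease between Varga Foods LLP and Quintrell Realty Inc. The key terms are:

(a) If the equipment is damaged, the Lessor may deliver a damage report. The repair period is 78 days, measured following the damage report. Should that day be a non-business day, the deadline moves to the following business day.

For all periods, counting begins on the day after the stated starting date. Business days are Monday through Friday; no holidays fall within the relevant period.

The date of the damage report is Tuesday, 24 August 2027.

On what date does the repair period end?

Adding 78 calendar days to 24 August 2027 gives 10 November 2027, which is the last day of the repair period. 10 November 2027 is a Wednesday, so no roll-forward applies.

10 November 2027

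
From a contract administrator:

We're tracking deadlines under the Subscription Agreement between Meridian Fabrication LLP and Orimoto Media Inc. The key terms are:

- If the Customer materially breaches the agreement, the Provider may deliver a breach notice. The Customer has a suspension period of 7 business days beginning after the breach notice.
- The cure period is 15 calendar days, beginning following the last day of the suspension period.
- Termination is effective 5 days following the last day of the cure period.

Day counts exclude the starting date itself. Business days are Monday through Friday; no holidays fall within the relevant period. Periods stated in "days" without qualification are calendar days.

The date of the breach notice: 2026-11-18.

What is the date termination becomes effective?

2026-12-17

From Wednesday, 2026-11-18, 7 business days (Nov 19, Nov 20, Nov 23, Nov 24, Nov 25, Nov 26, Nov 27, skipping weekends) brings us to Friday, 2026-11-27, which is the last day of the suspension period.
The last day of the cure period: 2026-11-27 + 15 days = 2026-12-12.
The date termination becomes effective: 2026-12-12 + 5 days = 2026-12-17.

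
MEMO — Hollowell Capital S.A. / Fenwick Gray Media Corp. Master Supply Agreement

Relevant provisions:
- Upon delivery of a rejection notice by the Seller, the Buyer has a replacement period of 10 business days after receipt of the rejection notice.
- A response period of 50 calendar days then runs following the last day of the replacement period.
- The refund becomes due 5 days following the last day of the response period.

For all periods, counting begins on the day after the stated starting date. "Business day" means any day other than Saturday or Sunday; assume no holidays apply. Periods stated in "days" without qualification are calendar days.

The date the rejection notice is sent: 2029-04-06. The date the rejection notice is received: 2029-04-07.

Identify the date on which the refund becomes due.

From Saturday, 2029-04-07, 10 business days (Apr 9, Apr 10, Apr 11, Apr 12, Apr 13, Apr 16, Apr 17, Apr 18, Apr 19, Apr 20, skipping weekends) brings us to Friday, 2029-04-20, which is the last day of the replacement period.
The last day of the response period: 2029-04-20 + 50 days = 2029-06-09.
The date on which the refund becomes due: 2029-06-09 + 5 days = 2029-06-14.

2029-06-14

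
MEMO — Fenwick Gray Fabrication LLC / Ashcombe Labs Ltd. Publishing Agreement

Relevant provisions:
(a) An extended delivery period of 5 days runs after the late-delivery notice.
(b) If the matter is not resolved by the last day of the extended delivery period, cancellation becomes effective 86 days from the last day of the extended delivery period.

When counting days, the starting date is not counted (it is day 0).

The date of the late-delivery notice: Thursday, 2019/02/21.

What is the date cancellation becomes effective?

The last day of the extended delivery period: 5 calendar days after 2019/02/21 is 2019/02/26.
Adding 86 calendar days to 2019/02/26 gives 2019/05/23, which is the date cancellation becomes effective.

2019/05/23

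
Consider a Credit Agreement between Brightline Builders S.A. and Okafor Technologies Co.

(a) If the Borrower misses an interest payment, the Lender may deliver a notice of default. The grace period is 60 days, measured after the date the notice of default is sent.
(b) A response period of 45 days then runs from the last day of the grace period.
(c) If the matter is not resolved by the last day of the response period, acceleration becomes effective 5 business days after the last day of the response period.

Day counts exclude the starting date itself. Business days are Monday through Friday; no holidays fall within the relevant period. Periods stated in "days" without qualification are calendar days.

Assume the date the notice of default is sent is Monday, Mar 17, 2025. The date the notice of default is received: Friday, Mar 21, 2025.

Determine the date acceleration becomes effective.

Jul 7, 2025

Adding 60 calendar days to Mar 17, 2025 gives May 16, 2025, which is the last day of the grace period.
Adding 45 calendar days to May 16, 2025 gives Jun 30, 2025, which is the last day of the response period.
The date acceleration becomes effective: counting 5 business days from Monday, Jun 30, 2025 (Jul 1, Jul 2, Jul 3, Jul 4, Jul 7, skipping weekends) reaches Monday, Jul 7, 2025.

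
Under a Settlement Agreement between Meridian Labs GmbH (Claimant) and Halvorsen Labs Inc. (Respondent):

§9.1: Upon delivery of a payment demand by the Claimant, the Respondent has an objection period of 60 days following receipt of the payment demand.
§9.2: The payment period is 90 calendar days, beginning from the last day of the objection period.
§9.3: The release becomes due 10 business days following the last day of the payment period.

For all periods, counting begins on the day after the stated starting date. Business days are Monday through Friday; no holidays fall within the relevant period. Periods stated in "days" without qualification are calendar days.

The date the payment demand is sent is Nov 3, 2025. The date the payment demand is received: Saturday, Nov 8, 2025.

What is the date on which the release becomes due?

Apr 21, 2026

Adding 60 calendar days to Nov 8, 2025 gives Jan 7, 2026, which is the last day of the objection period.
The last day of the payment period: 90 calendar days after Jan 7, 2026 is Apr 7, 2026.
The date on which the release becomes due: counting 10 business days from Tuesday, Apr 7, 2026 (Apr 8, Apr 9, Apr 10, Apr 13, Apr 14, Apr 15, Apr 16, Apr 17, Apr 20, Apr 21, skipping weekends) reaches Tuesday, Apr 21, 2026.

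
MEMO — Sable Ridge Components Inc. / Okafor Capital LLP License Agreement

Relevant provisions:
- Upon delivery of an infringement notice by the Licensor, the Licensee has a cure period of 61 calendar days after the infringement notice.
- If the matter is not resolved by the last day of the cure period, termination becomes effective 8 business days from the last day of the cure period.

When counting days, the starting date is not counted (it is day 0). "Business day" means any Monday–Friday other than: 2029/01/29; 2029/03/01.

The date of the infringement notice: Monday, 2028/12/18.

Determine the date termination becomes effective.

The last day of the cure period: 2028/12/18 + 61 days = 2029/02/17.
The date termination becomes effective: 8 business days after Saturday, 2029/02/17, skipping weekends — Feb 19, Feb 20, Feb 21, Feb 22, Feb 23, Feb 26, Feb 27, Feb 28 — lands on Wednesday, 2029/02/28.

2029/02/28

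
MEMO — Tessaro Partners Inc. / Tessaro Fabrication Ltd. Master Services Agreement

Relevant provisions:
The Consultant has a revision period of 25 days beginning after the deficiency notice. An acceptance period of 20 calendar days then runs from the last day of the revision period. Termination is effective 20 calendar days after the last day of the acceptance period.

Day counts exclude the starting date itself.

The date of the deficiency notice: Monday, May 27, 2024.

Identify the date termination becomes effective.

Jul 31, 2024

The last day of the revision period: 25 calendar days after May 27, 2024 is Jun 21, 2024.
The last day of the acceptance period: 20 calendar days after Jun 21, 2024 is Jul 11, 2024.
The date termination becomes effective: Jul 11, 2024 + 20 days = Jul 31, 2024.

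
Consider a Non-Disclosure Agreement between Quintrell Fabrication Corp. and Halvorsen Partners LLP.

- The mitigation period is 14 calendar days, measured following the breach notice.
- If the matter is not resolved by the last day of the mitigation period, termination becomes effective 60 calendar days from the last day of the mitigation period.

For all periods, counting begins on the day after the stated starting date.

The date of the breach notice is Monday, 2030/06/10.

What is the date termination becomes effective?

The last day of the mitigation period: 14 calendar days after 2030/06/10 is 2030/06/24.
The date termination becomes effective: 2030/06/24 + 60 days = 2030/08/23.

2030/08/23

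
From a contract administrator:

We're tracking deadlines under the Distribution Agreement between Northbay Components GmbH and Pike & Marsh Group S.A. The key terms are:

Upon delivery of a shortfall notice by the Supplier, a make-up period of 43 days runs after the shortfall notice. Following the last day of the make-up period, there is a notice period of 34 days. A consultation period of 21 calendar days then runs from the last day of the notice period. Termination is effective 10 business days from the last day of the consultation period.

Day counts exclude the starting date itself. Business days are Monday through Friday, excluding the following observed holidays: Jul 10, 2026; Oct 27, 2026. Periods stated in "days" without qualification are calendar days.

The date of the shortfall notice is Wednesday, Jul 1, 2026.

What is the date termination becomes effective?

Adding 43 calendar days to Jul 1, 2026 gives Aug 13, 2026, which is the last day of the make-up period.
The last day of the notice period: 34 calendar days after Aug 13, 2026 is Sep 16, 2026.
The last day of the consultation period: Sep 16, 2026 + 21 days = Oct 7, 2026.
The date termination becomes effective: counting 10 business days from Wednesday, Oct 7, 2026 (Oct 8, Oct 9, Oct 12, Oct 13, Oct 14, Oct 15, Oct 16, Oct 19, Oct 20, Oct 21, skipping weekends) reaches Wednesday, Oct 21, 2026.

Oct 21, 2026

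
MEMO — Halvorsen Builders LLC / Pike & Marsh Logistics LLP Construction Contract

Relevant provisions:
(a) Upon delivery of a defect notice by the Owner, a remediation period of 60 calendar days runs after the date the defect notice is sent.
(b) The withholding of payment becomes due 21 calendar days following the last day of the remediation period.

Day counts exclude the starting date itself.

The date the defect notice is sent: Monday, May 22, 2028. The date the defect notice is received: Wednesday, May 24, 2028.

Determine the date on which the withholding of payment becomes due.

The last day of the remediation period: 60 calendar days after May 22, 2028 is Jul 21, 2028.
The date on which the withholding of payment becomes due: 21 calendar days after Jul 21, 2028 is Aug 11, 2028.

Aug 11, 2028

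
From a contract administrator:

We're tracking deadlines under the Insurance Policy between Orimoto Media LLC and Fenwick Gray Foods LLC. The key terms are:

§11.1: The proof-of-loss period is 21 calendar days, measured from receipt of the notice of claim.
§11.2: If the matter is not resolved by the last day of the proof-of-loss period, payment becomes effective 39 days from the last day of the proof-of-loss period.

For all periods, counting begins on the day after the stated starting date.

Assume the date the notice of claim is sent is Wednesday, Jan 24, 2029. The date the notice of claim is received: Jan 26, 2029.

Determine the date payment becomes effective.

Mar 27, 2029

The last day of the proof-of-loss period: 21 calendar days after Jan 26, 2029 is Feb 16, 2029.
The date payment becomes effective: Feb 16, 2029 + 39 days = Mar 27, 2029.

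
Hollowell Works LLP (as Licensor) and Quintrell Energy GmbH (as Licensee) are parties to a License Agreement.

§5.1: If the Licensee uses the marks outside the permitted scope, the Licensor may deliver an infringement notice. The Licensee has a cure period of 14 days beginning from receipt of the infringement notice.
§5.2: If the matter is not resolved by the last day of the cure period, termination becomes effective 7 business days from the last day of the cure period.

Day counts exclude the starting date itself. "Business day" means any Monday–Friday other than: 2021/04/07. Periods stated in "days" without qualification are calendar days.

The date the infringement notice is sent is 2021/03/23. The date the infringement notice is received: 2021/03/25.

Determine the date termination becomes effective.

2021/04/19

The last day of the cure period: 14 calendar days after 2021/03/25 is 2021/04/08.
The date termination becomes effective: 7 business days after Thursday, 2021/04/08, skipping weekends — Apr 9, Apr 12, Apr 13, Apr 14, Apr 15, Apr 16, Apr 19 — lands on Monday, 2021/04/19.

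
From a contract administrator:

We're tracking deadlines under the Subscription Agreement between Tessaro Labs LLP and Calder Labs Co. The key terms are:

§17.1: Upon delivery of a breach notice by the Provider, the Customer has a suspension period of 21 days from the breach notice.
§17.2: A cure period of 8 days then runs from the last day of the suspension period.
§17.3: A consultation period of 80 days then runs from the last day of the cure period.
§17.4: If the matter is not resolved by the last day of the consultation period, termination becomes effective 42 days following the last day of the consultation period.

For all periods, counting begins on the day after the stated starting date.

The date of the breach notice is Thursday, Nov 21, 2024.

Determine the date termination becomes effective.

Apr 21, 2025

The last day of the suspension period: Nov 21, 2024 + 21 days = Dec 12, 2024.
The last day of the cure period: 8 calendar days after Dec 12, 2024 is Dec 20, 2024.
Adding 80 calendar days to Dec 20, 2024 gives Mar 10, 2025, which is the last day of the consultation period.
Adding 42 calendar days to Mar 10, 2025 gives Apr 21, 2025, which is the date termination becomes effective.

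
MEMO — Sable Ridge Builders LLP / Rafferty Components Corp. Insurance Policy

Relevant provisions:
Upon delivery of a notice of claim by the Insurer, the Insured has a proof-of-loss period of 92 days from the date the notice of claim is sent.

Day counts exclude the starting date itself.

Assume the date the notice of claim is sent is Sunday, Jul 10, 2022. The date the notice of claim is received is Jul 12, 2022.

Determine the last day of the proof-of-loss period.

Adding 92 calendar days to Jul 10, 2022 gives Oct 10, 2022, which is the last day of the proof-of-loss period.

Oct 10, 2022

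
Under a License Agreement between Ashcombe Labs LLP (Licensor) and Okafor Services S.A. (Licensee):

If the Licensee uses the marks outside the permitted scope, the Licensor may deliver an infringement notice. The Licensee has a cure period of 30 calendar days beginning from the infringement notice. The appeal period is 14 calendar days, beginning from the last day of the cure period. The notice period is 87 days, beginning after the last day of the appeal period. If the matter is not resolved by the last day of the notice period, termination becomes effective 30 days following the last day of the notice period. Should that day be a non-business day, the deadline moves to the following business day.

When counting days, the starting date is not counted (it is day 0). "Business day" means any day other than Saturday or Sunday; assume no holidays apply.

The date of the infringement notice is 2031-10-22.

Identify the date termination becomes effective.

2032-03-31

The last day of the cure period: 30 calendar days after 2031-10-22 is 2031-11-21.
The last day of the appeal period: 2031-11-21 + 14 days = 2031-12-05.
The last day of the notice period: 87 calendar days after 2031-12-05 is 2032-03-01.
The date termination becomes effective: 30 calendar days after 2032-03-01 is 2032-03-31. 2032-03-31 is a Wednesday, so no roll-forward applies.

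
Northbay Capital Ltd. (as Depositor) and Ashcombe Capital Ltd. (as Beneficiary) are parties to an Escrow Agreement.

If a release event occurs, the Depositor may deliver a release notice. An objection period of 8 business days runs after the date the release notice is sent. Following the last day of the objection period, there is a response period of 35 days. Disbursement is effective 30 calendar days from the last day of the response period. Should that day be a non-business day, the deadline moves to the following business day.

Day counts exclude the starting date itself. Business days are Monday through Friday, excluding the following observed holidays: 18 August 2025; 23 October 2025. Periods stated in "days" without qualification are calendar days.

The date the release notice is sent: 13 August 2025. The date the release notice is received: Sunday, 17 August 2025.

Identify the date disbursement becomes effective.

30 October 2025

From Wednesday, 13 August 2025, 8 business days (Aug 14, Aug 15, Aug 19, Aug 20, Aug 21, Aug 22, Aug 25, Aug 26, skipping weekends and the listed holiday on Aug 18) brings us to Tuesday, 26 August 2025, which is the last day of the objection period.
Adding 35 calendar days to 26 August 2025 gives 30 September 2025, which is the last day of the response period.
Adding 30 calendar days to 30 September 2025 gives 30 October 2025, which is the date disbursement becomes effective. 30 October 2025 is a Thursday and is not a listed holiday, so no roll-forward applies.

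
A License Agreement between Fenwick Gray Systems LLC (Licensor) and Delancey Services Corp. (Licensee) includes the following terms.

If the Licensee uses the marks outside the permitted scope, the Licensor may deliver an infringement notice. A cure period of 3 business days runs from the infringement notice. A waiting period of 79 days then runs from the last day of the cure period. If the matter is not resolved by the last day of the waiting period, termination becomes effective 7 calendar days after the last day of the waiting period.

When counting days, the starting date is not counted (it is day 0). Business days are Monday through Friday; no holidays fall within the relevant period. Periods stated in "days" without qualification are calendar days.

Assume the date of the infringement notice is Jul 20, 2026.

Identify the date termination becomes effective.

Oct 17, 2026

From Monday, Jul 20, 2026, 3 business days (Jul 21, Jul 22, Jul 23, skipping weekends) brings us to Thursday, Jul 23, 2026, which is the last day of the cure period.
The last day of the waiting period: Jul 23, 2026 + 79 days = Oct 10, 2026.
The date termination becomes effective: 7 calendar days after Oct 10, 2026 is Oct 17, 2026.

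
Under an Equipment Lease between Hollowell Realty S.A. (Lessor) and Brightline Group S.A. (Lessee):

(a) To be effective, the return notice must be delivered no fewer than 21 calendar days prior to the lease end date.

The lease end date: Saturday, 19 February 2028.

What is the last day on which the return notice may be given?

29 January 2028

19 February 2028 minus 21 days is 29 January 2028.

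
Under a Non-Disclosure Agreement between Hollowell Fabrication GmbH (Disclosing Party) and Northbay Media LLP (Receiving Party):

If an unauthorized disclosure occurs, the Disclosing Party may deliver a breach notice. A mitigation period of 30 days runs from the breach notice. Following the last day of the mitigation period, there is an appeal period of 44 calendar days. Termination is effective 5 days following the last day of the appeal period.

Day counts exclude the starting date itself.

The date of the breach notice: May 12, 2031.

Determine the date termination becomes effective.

July 30, 2031

The last day of the mitigation period: 30 calendar days after May 12, 2031 is June 11, 2031.
The last day of the appeal period: June 11, 2031 + 44 days = July 25, 2031.
Adding 5 calendar days to July 25, 2031 gives July 30, 2031, which is the date termination becomes effective.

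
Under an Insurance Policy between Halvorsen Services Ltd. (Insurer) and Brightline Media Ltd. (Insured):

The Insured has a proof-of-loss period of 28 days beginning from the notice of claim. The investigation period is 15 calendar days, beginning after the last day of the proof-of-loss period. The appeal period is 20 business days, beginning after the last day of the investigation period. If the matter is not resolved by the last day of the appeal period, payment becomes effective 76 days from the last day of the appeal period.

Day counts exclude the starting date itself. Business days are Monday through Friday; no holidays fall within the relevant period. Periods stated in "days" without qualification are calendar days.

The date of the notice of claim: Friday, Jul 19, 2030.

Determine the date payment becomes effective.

The last day of the proof-of-loss period: Jul 19, 2030 + 28 days = Aug 16, 2030.
The last day of the investigation period: 15 calendar days after Aug 16, 2030 is Aug 31, 2030.
The last day of the appeal period: counting 20 business days from Saturday, Aug 31, 2030 (Sep 2, Sep 3, Sep 4, Sep 5, …, Sep 25, Sep 26, Sep 27, skipping weekends) reaches Friday, Sep 27, 2030.
The date payment becomes effective: 76 calendar days after Sep 27, 2030 is Dec 12, 2030.

Dec 12, 2030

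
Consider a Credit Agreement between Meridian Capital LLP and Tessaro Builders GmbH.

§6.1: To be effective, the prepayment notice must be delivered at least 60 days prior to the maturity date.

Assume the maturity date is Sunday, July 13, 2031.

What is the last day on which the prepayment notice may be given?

May 14, 2031

Counting back 60 calendar days from July 13, 2031 gives May 14, 2031.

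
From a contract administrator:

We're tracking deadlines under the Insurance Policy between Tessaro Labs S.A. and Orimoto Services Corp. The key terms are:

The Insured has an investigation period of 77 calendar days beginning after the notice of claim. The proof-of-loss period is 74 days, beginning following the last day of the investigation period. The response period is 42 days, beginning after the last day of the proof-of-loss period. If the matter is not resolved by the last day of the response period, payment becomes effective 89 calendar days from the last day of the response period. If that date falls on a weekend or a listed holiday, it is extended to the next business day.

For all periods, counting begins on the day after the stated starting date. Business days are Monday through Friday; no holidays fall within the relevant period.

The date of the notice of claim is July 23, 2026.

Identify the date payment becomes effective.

The last day of the investigation period: 77 calendar days after July 23, 2026 is October 8, 2026.
Adding 74 calendar days to October 8, 2026 gives December 21, 2026, which is the last day of the proof-of-loss period.
Adding 42 calendar days to December 21, 2026 gives February 1, 2027, which is the last day of the response period.
Adding 89 calendar days to February 1, 2027 gives May 1, 2027, which is the date payment becomes effective. That falls on a Saturday, so it rolls to the next business day, Monday, May 3, 2027.

May 3, 2027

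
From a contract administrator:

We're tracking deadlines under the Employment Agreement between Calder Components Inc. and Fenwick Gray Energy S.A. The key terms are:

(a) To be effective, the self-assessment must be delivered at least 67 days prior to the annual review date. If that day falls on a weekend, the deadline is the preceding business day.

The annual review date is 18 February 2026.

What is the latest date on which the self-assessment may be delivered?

Counting back 67 calendar days from 18 February 2026 gives 13 December 2025. That is a Saturday, so the deadline moves back to Friday, 12 December 2025.

12 December 2025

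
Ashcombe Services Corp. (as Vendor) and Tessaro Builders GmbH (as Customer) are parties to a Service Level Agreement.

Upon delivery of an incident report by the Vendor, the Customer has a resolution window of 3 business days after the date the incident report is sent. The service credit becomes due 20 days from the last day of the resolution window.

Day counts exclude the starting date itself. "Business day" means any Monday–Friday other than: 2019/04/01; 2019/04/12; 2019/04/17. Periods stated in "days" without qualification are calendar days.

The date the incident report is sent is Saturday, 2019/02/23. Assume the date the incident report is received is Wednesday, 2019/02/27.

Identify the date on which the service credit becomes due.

The last day of the resolution window: counting 3 business days from Saturday, 2019/02/23 (Feb 25, Feb 26, Feb 27, skipping weekends) reaches Wednesday, 2019/02/27.
Adding 20 calendar days to 2019/02/27 gives 2019/03/19, which is the date on which the service credit becomes due.

2019/03/19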